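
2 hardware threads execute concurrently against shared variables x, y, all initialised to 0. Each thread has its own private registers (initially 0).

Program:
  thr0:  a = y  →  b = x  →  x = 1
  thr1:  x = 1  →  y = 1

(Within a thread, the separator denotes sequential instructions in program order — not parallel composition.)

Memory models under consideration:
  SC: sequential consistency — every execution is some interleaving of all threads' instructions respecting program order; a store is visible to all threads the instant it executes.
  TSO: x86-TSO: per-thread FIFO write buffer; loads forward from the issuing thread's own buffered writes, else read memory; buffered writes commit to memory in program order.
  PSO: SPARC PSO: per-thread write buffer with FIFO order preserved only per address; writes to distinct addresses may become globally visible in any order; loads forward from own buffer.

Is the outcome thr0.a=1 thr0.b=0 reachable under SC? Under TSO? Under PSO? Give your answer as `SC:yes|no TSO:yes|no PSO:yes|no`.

SC:no TSO:no PSO:yes

outcome vector order: (thr0.a,thr0.b)
under SC → <0 0> <0 1> <1 1>
under TSO → <0 0> <0 1> <1 1>
under PSO → <0 0> <0 1> <1 0> <1 1>
target <1 0> ∈ {PSO}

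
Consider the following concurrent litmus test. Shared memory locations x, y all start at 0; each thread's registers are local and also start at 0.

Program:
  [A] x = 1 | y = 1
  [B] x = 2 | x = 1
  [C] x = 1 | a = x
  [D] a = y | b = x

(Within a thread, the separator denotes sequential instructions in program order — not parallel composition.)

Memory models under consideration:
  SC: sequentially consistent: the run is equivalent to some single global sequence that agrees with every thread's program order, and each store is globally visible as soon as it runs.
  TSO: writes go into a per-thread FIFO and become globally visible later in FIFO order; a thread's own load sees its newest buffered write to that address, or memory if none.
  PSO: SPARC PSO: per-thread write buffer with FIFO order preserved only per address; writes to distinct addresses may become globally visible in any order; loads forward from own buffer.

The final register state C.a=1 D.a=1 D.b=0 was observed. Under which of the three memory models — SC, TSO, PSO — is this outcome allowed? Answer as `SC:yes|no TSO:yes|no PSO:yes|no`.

outcome vector order: (C.a,D.a,D.b)
[SC] allowed = {<1 0 0> <1 0 1> <1 0 2> <1 1 1> <1 1 2> <2 0 0> <2 0 1> <2 0 2> <2 1 1> <2 1 2>}
[TSO] allowed = {<1 0 0> <1 0 1> <1 0 2> <1 1 1> <1 1 2> <2 0 0> <2 0 1> <2 0 2> <2 1 1> <2 1 2>}
[PSO] allowed = {<1 0 0> <1 0 1> <1 0 2> <1 1 0> <1 1 1> <1 1 2> <2 0 0> <2 0 1> <2 0 2> <2 1 0> <2 1 1> <2 1 2>}
target <1 1 0> ∈ {PSO}

SC:no TSO:no PSO:yes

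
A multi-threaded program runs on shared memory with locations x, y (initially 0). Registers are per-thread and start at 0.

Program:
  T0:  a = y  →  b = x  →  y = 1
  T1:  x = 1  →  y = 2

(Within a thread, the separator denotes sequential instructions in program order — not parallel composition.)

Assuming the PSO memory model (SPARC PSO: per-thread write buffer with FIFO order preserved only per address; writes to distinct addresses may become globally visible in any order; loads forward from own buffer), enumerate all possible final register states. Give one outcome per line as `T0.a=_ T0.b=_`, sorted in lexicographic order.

T0.a=0 T0.b=0
T0.a=0 T0.b=1
T0.a=2 T0.b=0
T0.a=2 T0.b=1

outcome vector order: (T0.a,T0.b)
|PSO outcomes| = 4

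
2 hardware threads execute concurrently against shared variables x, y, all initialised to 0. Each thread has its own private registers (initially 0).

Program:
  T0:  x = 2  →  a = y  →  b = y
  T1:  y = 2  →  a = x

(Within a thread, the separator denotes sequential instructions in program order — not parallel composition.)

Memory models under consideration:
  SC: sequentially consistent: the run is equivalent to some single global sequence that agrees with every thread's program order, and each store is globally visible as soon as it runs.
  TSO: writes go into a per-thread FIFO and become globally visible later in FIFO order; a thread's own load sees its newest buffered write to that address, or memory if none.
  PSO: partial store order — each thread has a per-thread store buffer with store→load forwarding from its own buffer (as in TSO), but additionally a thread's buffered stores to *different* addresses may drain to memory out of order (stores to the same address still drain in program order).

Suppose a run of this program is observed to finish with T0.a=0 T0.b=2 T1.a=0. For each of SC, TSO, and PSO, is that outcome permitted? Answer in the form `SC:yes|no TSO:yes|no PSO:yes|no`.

outcome vector order: (T0.a,T0.b,T1.a)
SC (4): (0,0,2); (0,2,2); (2,2,0); (2,2,2)
TSO (6): (0,0,0); (0,0,2); (0,2,0); (0,2,2); (2,2,0); (2,2,2)
PSO (6): (0,0,0); (0,0,2); (0,2,0); (0,2,2); (2,2,0); (2,2,2)
target (0,2,0) ∈ {TSO,PSO}

SC:no TSO:yes PSO:yes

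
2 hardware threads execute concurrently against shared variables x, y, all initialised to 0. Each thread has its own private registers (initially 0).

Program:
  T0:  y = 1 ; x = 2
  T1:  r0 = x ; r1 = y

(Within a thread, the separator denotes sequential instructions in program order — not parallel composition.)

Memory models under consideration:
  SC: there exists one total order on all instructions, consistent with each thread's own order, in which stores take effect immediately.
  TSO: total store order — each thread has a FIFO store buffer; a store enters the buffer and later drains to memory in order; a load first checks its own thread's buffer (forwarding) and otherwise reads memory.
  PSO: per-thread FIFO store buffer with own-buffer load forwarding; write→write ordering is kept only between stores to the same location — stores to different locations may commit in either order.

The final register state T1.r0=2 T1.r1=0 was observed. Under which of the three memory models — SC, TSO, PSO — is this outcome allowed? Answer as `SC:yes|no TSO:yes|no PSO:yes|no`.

outcome vector order: (T1.r0,T1.r1)
SC (3): 00; 01; 21
TSO (3): 00; 01; 21
PSO (4): 00; 01; 20; 21
target 20 ∈ {PSO}

SC:no TSO:no PSO:yes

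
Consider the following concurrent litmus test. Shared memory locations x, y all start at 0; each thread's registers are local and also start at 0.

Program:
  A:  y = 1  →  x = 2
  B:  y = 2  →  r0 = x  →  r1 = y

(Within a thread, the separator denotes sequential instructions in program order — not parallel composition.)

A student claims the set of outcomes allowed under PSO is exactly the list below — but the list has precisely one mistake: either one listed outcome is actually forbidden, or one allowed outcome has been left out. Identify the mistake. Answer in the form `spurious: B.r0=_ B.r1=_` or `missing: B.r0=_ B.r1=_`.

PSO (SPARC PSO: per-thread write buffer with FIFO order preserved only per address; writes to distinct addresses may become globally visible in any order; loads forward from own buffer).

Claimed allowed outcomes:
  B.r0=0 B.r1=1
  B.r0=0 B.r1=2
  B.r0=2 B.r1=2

outcome vector order: (B.r0,B.r1)
PSO: 4 outcomes — {01; 02; 21; 22}
PSO∖claimed = {21}

missing: B.r0=2 B.r1=1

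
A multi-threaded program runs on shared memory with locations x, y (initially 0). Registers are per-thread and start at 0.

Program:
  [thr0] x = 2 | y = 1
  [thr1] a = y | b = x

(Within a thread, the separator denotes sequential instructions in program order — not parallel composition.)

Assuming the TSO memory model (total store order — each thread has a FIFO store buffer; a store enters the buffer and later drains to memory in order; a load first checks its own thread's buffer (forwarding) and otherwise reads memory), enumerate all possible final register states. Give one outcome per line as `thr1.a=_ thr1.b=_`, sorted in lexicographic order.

outcome vector order: (thr1.a,thr1.b)
|TSO outcomes| = 3

thr1.a=0 thr1.b=0
thr1.a=0 thr1.b=2
thr1.a=1 thr1.b=2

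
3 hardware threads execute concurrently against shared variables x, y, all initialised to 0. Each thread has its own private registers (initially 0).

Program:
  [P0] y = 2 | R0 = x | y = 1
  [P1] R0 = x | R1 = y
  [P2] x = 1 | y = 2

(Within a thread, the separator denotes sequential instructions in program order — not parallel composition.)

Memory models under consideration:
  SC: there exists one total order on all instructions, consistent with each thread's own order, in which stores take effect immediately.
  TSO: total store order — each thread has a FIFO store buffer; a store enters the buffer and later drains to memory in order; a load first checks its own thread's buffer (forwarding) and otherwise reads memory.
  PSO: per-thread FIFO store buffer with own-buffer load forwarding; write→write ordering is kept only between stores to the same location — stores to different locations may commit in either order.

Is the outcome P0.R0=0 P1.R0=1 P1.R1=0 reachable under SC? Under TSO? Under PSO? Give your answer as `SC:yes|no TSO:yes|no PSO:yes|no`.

SC:no TSO:yes PSO:yes

outcome vector order: (P0.R0,P1.R0,P1.R1)
SC: 11 outcomes — {(0,0,0); (0,0,1); (0,0,2); (0,1,1); (0,1,2); (1,0,0); (1,0,1); (1,0,2); (1,1,0); (1,1,1); (1,1,2)}
TSO: 12 outcomes — {(0,0,0); (0,0,1); (0,0,2); (0,1,0); (0,1,1); (0,1,2); (1,0,0); (1,0,1); (1,0,2); (1,1,0); (1,1,1); (1,1,2)}
PSO: 12 outcomes — {(0,0,0); (0,0,1); (0,0,2); (0,1,0); (0,1,1); (0,1,2); (1,0,0); (1,0,1); (1,0,2); (1,1,0); (1,1,1); (1,1,2)}
target (0,1,0) ∈ {TSO,PSO}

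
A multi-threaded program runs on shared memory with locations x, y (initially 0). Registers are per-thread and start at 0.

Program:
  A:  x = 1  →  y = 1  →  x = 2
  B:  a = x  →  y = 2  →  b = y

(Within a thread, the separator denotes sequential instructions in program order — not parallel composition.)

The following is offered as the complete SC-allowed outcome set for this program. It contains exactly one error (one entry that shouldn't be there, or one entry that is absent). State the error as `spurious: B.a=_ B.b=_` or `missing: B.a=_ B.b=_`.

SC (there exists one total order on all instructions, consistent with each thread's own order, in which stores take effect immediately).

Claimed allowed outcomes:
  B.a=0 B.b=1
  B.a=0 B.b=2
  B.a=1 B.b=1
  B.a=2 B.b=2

missing: B.a=1 B.b=2

outcome vector order: (B.a,B.b)
SC (5): 0/1, 0/2, 1/1, 1/2, 2/2
SC∖claimed = {1/2}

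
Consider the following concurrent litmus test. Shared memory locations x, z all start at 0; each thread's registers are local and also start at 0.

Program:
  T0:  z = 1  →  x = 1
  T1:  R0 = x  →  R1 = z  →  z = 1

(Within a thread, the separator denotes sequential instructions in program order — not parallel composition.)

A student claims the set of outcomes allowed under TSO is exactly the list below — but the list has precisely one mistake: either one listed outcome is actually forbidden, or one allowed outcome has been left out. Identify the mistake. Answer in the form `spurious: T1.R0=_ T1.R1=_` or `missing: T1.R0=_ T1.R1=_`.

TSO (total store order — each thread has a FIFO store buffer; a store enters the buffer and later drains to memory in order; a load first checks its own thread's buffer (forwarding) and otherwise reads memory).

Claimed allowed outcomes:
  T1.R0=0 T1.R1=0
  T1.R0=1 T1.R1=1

missing: T1.R0=0 T1.R1=1

outcome vector order: (T1.R0,T1.R1)
under TSO → (0,0) (0,1) (1,1)
TSO∖claimed = {(0,1)}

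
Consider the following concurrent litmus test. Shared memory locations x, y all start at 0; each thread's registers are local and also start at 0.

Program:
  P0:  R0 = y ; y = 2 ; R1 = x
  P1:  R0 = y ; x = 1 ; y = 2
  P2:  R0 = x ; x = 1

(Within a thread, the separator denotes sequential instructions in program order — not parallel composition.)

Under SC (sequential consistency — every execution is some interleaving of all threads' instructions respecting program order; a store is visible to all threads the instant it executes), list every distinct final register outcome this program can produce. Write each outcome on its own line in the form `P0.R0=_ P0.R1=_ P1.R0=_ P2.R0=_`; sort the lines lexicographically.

outcome vector order: (P0.R0,P0.R1,P1.R0,P2.R0)
|SC outcomes| = 10

P0.R0=0 P0.R1=0 P1.R0=0 P2.R0=0
P0.R0=0 P0.R1=0 P1.R0=0 P2.R0=1
P0.R0=0 P0.R1=0 P1.R0=2 P2.R0=0
P0.R0=0 P0.R1=0 P1.R0=2 P2.R0=1
P0.R0=0 P0.R1=1 P1.R0=0 P2.R0=0
P0.R0=0 P0.R1=1 P1.R0=0 P2.R0=1
P0.R0=0 P0.R1=1 P1.R0=2 P2.R0=0
P0.R0=0 P0.R1=1 P1.R0=2 P2.R0=1
P0.R0=2 P0.R1=1 P1.R0=0 P2.R0=0
P0.R0=2 P0.R1=1 P1.R0=0 P2.R0=1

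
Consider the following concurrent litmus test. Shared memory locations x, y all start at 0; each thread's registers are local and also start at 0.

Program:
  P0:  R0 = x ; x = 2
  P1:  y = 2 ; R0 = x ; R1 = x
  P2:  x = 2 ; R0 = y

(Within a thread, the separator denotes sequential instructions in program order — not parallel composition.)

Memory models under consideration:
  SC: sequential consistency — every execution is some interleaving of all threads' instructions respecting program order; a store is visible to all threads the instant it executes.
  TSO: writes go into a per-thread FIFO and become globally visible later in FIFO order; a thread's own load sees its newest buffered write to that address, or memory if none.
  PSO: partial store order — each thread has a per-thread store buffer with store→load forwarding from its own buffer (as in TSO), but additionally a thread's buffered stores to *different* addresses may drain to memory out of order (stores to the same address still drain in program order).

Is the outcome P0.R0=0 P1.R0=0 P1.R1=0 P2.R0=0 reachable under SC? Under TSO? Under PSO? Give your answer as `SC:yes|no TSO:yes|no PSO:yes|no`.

outcome vector order: (P0.R0,P1.R0,P1.R1,P2.R0)
SC (8): 0002, 0022, 0220, 0222, 2002, 2022, 2220, 2222
TSO (12): 0000, 0002, 0020, 0022, 0220, 0222, 2000, 2002, 2020, 2022, 2220, 2222
PSO (12): 0000, 0002, 0020, 0022, 0220, 0222, 2000, 2002, 2020, 2022, 2220, 2222
target 0000 ∈ {TSO,PSO}

SC:no TSO:yes PSO:yes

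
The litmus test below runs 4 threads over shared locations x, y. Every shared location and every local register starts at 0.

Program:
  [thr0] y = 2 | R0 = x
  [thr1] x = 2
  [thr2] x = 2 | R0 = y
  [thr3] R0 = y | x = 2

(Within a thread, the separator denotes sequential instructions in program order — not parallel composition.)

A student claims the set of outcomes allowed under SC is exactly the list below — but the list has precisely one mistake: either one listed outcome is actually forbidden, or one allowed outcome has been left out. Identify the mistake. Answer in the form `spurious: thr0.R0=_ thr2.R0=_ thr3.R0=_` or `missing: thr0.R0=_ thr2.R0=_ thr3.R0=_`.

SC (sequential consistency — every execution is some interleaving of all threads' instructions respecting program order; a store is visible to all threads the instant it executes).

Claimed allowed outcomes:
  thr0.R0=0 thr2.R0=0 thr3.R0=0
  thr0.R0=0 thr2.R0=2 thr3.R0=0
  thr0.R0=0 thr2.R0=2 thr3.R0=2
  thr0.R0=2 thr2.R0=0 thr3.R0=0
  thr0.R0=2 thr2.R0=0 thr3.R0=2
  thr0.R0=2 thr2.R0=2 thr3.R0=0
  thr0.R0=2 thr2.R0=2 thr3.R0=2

spurious: thr0.R0=0 thr2.R0=0 thr3.R0=0

outcome vector order: (thr0.R0,thr2.R0,thr3.R0)
SC (6): 0/2/0 0/2/2 2/0/0 2/0/2 2/2/0 2/2/2
claimed∖SC = {0/0/0}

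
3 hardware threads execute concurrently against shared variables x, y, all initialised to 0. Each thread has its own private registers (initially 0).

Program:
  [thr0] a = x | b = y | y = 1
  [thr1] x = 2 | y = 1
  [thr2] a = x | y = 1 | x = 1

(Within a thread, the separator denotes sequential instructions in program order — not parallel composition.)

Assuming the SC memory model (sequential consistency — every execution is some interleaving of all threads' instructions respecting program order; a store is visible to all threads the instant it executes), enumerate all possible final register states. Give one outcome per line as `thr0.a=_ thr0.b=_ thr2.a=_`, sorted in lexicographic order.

thr0.a=0 thr0.b=0 thr2.a=0
thr0.a=0 thr0.b=0 thr2.a=2
thr0.a=0 thr0.b=1 thr2.a=0
thr0.a=0 thr0.b=1 thr2.a=2
thr0.a=1 thr0.b=1 thr2.a=0
thr0.a=1 thr0.b=1 thr2.a=2
thr0.a=2 thr0.b=0 thr2.a=0
thr0.a=2 thr0.b=0 thr2.a=2
thr0.a=2 thr0.b=1 thr2.a=0
thr0.a=2 thr0.b=1 thr2.a=2

outcome vector order: (thr0.a,thr0.b,thr2.a)
|SC outcomes| = 10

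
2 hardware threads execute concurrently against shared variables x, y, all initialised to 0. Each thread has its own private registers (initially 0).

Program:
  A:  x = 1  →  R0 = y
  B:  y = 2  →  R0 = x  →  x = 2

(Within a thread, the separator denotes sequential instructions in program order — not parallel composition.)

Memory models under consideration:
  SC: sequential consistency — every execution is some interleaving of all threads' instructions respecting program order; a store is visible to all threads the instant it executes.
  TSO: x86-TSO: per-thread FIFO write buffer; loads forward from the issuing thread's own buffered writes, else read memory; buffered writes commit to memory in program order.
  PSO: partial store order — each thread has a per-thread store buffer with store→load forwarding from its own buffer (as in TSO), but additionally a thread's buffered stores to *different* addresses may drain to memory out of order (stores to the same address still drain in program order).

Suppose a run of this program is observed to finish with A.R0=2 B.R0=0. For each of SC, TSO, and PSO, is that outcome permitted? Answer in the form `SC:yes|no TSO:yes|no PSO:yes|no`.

outcome vector order: (A.R0,B.R0)
SC: 3 outcomes — {01; 20; 21}
TSO: 4 outcomes — {00; 01; 20; 21}
PSO: 4 outcomes — {00; 01; 20; 21}
target 20 ∈ {SC,TSO,PSO}

SC:yes TSO:yes PSO:yes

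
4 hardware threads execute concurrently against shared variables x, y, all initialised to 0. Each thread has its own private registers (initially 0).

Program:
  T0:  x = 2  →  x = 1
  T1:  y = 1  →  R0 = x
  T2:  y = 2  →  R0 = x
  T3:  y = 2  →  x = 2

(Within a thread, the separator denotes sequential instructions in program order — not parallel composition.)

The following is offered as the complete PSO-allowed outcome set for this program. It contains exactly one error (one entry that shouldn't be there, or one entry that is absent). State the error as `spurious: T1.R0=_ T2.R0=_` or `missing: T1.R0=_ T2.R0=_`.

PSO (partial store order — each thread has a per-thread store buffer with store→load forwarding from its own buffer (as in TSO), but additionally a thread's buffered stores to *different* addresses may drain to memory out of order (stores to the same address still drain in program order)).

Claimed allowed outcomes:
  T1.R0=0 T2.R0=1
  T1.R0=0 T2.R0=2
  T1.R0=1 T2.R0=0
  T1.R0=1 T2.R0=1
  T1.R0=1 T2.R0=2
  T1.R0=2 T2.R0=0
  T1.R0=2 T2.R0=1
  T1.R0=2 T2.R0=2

outcome vector order: (T1.R0,T2.R0)
under PSO → (0,0); (0,1); (0,2); (1,0); (1,1); (1,2); (2,0); (2,1); (2,2)
PSO∖claimed = {(0,0)}

missing: T1.R0=0 T2.R0=0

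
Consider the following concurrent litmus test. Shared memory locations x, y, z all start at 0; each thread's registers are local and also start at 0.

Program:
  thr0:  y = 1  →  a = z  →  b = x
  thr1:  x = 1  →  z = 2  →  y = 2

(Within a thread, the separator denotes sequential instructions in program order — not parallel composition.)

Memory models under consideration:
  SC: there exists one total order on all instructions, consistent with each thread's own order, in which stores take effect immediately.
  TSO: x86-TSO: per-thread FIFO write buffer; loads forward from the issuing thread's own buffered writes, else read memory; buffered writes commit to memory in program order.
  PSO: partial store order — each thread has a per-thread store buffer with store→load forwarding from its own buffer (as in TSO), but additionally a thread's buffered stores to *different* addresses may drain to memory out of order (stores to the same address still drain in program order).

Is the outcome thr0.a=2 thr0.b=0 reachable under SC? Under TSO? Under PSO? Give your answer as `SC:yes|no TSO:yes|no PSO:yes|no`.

SC:no TSO:no PSO:yes

outcome vector order: (thr0.a,thr0.b)
SC (3): 00 01 21
TSO (3): 00 01 21
PSO (4): 00 01 20 21
target 20 ∈ {PSO}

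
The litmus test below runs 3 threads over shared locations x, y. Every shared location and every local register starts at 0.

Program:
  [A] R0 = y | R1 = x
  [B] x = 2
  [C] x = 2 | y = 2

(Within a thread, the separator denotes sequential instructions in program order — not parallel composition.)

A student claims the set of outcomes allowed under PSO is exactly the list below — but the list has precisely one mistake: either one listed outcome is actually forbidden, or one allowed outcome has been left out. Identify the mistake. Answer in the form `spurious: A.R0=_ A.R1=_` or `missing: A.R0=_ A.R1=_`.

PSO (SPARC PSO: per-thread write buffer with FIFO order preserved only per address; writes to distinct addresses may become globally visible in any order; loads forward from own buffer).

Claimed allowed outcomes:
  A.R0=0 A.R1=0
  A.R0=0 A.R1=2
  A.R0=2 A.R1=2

outcome vector order: (A.R0,A.R1)
PSO: 4 outcomes — {(0,0); (0,2); (2,0); (2,2)}
PSO∖claimed = {(2,0)}

missing: A.R0=2 A.R1=0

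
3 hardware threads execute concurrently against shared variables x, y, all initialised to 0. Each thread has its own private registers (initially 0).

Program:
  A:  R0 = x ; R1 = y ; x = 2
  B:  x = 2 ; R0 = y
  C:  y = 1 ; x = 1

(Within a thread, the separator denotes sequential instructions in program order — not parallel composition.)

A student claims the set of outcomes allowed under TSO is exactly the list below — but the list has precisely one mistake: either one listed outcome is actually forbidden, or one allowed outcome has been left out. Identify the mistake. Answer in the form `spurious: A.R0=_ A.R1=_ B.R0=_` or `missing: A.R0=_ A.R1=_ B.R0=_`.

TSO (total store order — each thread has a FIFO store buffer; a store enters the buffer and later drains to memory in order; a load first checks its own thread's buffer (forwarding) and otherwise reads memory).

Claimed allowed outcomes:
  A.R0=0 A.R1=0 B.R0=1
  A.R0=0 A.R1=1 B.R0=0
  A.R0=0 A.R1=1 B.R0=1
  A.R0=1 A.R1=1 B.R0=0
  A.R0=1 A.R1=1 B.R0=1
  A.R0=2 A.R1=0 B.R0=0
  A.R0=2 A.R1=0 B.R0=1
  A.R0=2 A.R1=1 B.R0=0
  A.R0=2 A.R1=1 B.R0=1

outcome vector order: (A.R0,A.R1,B.R0)
TSO: 10 outcomes — {000 001 010 011 110 111 200 201 210 211}
TSO∖claimed = {000}

missing: A.R0=0 A.R1=0 B.R0=0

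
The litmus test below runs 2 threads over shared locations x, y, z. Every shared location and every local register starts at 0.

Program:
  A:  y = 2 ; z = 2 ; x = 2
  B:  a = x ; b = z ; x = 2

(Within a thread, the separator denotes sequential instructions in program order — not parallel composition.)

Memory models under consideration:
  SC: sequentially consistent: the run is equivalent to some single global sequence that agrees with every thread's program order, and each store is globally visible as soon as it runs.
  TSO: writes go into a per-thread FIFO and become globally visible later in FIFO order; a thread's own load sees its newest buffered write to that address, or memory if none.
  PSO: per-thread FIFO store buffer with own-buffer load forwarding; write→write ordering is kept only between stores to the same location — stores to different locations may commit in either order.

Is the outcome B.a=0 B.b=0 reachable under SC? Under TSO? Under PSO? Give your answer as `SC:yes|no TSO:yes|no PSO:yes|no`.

SC:yes TSO:yes PSO:yes

outcome vector order: (B.a,B.b)
SC: 3 outcomes — {00, 02, 22}
TSO: 3 outcomes — {00, 02, 22}
PSO: 4 outcomes — {00, 02, 20, 22}
target 00 ∈ {SC,TSO,PSO}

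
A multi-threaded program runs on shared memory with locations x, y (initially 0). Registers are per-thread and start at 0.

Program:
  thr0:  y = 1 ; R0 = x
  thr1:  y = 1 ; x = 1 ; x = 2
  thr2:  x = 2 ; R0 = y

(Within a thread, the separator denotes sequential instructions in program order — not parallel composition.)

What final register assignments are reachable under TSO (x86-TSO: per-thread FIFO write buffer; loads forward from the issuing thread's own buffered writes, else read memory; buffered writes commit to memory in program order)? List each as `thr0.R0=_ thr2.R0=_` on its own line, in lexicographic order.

thr0.R0=0 thr2.R0=0
thr0.R0=0 thr2.R0=1
thr0.R0=1 thr2.R0=0
thr0.R0=1 thr2.R0=1
thr0.R0=2 thr2.R0=0
thr0.R0=2 thr2.R0=1

outcome vector order: (thr0.R0,thr2.R0)
|TSO outcomes| = 6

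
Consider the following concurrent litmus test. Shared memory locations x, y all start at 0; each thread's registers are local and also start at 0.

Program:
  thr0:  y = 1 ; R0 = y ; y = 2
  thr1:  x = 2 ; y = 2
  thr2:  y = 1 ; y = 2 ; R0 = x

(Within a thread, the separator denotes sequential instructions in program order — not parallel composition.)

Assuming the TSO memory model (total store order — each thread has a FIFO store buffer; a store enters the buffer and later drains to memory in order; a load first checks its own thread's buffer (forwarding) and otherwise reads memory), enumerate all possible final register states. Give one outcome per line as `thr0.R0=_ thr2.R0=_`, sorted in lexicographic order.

outcome vector order: (thr0.R0,thr2.R0)
|TSO outcomes| = 4

thr0.R0=1 thr2.R0=0
thr0.R0=1 thr2.R0=2
thr0.R0=2 thr2.R0=0
thr0.R0=2 thr2.R0=2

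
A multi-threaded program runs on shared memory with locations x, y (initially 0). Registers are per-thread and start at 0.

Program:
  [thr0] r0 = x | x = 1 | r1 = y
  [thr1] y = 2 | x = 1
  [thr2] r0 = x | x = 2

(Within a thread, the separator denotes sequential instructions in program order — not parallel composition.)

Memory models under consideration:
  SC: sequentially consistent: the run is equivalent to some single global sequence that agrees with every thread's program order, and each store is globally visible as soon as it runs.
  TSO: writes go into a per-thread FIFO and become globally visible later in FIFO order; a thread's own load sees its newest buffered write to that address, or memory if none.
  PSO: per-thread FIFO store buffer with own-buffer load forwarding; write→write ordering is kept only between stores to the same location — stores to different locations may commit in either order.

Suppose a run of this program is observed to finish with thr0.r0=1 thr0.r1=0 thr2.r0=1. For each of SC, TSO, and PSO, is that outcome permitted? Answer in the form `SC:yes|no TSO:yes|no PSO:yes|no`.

outcome vector order: (thr0.r0,thr0.r1,thr2.r0)
SC (9): (0,0,0), (0,0,1), (0,2,0), (0,2,1), (1,2,0), (1,2,1), (2,0,0), (2,2,0), (2,2,1)
TSO (9): (0,0,0), (0,0,1), (0,2,0), (0,2,1), (1,2,0), (1,2,1), (2,0,0), (2,2,0), (2,2,1)
PSO (12): (0,0,0), (0,0,1), (0,2,0), (0,2,1), (1,0,0), (1,0,1), (1,2,0), (1,2,1), (2,0,0), (2,0,1), (2,2,0), (2,2,1)
target (1,0,1) ∈ {PSO}

SC:no TSO:no PSO:yes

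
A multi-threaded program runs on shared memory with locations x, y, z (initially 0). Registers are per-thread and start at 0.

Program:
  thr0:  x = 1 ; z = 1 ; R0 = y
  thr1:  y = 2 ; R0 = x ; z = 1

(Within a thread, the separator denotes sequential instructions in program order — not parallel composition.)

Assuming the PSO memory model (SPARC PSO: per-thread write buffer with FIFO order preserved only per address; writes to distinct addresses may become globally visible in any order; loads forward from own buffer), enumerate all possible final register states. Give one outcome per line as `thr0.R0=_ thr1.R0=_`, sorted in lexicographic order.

outcome vector order: (thr0.R0,thr1.R0)
|PSO outcomes| = 4

thr0.R0=0 thr1.R0=0
thr0.R0=0 thr1.R0=1
thr0.R0=2 thr1.R0=0
thr0.R0=2 thr1.R0=1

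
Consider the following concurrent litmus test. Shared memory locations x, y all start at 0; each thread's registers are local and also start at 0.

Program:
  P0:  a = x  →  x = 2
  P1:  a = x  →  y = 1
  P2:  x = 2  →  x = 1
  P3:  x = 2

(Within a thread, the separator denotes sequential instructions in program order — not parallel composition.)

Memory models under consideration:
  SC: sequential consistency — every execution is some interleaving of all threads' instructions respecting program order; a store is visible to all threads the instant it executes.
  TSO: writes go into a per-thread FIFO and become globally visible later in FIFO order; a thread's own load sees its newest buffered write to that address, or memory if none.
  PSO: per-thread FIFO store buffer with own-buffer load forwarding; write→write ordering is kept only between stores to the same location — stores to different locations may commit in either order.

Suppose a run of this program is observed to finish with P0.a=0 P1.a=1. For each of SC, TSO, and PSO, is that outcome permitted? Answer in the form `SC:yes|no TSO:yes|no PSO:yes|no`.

outcome vector order: (P0.a,P1.a)
SC: 9 outcomes — {(0,0); (0,1); (0,2); (1,0); (1,1); (1,2); (2,0); (2,1); (2,2)}
TSO: 9 outcomes — {(0,0); (0,1); (0,2); (1,0); (1,1); (1,2); (2,0); (2,1); (2,2)}
PSO: 9 outcomes — {(0,0); (0,1); (0,2); (1,0); (1,1); (1,2); (2,0); (2,1); (2,2)}
target (0,1) ∈ {SC,TSO,PSO}

SC:yes TSO:yes PSO:yes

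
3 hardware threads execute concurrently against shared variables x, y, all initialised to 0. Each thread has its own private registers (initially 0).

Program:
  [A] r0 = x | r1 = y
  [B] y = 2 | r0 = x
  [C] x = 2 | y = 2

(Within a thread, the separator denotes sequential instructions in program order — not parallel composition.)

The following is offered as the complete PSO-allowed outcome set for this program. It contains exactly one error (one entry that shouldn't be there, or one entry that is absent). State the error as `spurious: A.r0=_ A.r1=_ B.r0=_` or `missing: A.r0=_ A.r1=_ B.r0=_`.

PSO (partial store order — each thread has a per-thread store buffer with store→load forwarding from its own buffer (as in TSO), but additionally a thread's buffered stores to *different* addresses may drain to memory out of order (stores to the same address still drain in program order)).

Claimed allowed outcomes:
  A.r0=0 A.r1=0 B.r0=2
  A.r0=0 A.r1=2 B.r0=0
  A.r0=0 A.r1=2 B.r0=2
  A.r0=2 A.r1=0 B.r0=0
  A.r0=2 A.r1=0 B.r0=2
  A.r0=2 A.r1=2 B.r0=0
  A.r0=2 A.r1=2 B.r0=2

missing: A.r0=0 A.r1=0 B.r0=0

outcome vector order: (A.r0,A.r1,B.r0)
[PSO] allowed = {<0 0 0> <0 0 2> <0 2 0> <0 2 2> <2 0 0> <2 0 2> <2 2 0> <2 2 2>}
PSO∖claimed = {<0 0 0>}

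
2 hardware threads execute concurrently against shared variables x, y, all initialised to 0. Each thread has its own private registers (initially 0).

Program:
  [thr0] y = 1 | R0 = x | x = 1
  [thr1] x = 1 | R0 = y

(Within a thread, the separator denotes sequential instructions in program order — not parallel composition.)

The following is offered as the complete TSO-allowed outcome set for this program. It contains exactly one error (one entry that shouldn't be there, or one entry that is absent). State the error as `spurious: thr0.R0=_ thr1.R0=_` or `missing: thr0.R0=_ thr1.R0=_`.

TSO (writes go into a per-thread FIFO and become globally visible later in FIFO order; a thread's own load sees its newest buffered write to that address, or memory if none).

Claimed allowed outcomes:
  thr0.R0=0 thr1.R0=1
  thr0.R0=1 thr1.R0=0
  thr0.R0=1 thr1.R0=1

missing: thr0.R0=0 thr1.R0=0

outcome vector order: (thr0.R0,thr1.R0)
[TSO] allowed = {<0 0>, <0 1>, <1 0>, <1 1>}
TSO∖claimed = {<0 0>}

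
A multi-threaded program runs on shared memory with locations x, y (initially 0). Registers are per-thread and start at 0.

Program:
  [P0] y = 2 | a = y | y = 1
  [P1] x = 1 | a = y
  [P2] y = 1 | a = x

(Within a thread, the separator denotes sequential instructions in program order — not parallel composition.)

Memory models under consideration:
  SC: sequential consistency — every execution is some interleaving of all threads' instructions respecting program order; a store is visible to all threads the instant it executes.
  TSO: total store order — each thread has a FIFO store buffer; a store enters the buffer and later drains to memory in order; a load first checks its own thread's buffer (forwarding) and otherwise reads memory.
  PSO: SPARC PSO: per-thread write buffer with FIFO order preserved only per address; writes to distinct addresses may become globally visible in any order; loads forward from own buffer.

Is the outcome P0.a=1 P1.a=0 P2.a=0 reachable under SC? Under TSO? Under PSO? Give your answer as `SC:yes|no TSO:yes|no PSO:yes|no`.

SC:no TSO:yes PSO:yes

outcome vector order: (P0.a,P1.a,P2.a)
SC: 9 outcomes — {1/0/1 1/1/0 1/1/1 1/2/1 2/0/1 2/1/0 2/1/1 2/2/0 2/2/1}
TSO: 12 outcomes — {1/0/0 1/0/1 1/1/0 1/1/1 1/2/0 1/2/1 2/0/0 2/0/1 2/1/0 2/1/1 2/2/0 2/2/1}
PSO: 12 outcomes — {1/0/0 1/0/1 1/1/0 1/1/1 1/2/0 1/2/1 2/0/0 2/0/1 2/1/0 2/1/1 2/2/0 2/2/1}
target 1/0/0 ∈ {TSO,PSO}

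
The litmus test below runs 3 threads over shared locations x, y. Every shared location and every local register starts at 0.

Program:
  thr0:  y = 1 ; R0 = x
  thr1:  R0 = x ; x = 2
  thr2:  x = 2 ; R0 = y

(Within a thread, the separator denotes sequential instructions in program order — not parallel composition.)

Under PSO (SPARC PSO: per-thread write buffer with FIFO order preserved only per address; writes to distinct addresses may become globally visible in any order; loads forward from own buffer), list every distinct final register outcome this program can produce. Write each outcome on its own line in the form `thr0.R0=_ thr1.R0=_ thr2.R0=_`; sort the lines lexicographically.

thr0.R0=0 thr1.R0=0 thr2.R0=0
thr0.R0=0 thr1.R0=0 thr2.R0=1
thr0.R0=0 thr1.R0=2 thr2.R0=0
thr0.R0=0 thr1.R0=2 thr2.R0=1
thr0.R0=2 thr1.R0=0 thr2.R0=0
thr0.R0=2 thr1.R0=0 thr2.R0=1
thr0.R0=2 thr1.R0=2 thr2.R0=0
thr0.R0=2 thr1.R0=2 thr2.R0=1

outcome vector order: (thr0.R0,thr1.R0,thr2.R0)
|PSO outcomes| = 8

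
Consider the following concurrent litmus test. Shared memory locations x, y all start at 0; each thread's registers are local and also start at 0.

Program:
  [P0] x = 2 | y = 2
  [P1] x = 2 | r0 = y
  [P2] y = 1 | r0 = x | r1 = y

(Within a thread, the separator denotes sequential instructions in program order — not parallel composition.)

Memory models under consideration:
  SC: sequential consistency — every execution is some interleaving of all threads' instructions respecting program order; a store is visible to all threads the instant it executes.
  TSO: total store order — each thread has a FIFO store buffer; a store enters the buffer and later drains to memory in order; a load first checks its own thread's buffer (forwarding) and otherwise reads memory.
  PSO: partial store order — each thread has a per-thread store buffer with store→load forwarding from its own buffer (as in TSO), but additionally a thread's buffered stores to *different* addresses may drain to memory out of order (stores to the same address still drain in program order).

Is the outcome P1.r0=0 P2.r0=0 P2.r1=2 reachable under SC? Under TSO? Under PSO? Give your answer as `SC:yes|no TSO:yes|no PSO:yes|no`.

SC:no TSO:yes PSO:yes

outcome vector order: (P1.r0,P2.r0,P2.r1)
SC: 10 outcomes — {(0,2,1); (0,2,2); (1,0,1); (1,0,2); (1,2,1); (1,2,2); (2,0,1); (2,0,2); (2,2,1); (2,2,2)}
TSO: 12 outcomes — {(0,0,1); (0,0,2); (0,2,1); (0,2,2); (1,0,1); (1,0,2); (1,2,1); (1,2,2); (2,0,1); (2,0,2); (2,2,1); (2,2,2)}
PSO: 12 outcomes — {(0,0,1); (0,0,2); (0,2,1); (0,2,2); (1,0,1); (1,0,2); (1,2,1); (1,2,2); (2,0,1); (2,0,2); (2,2,1); (2,2,2)}
target (0,0,2) ∈ {TSO,PSO}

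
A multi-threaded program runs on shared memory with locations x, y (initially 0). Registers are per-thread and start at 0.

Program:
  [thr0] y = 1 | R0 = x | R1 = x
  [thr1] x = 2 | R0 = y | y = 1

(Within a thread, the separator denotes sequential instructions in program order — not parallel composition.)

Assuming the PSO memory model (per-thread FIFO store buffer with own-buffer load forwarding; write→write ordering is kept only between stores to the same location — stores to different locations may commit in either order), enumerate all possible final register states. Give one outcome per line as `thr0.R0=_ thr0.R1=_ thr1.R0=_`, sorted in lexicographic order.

thr0.R0=0 thr0.R1=0 thr1.R0=0
thr0.R0=0 thr0.R1=0 thr1.R0=1
thr0.R0=0 thr0.R1=2 thr1.R0=0
thr0.R0=0 thr0.R1=2 thr1.R0=1
thr0.R0=2 thr0.R1=2 thr1.R0=0
thr0.R0=2 thr0.R1=2 thr1.R0=1

outcome vector order: (thr0.R0,thr0.R1,thr1.R0)
|PSO outcomes| = 6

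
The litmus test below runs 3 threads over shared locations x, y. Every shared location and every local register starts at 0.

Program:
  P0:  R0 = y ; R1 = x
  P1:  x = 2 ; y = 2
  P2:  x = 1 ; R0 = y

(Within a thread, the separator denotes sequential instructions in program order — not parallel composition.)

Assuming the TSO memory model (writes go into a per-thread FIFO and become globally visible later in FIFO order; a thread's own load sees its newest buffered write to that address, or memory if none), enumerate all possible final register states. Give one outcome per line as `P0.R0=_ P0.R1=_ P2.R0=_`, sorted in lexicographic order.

P0.R0=0 P0.R1=0 P2.R0=0
P0.R0=0 P0.R1=0 P2.R0=2
P0.R0=0 P0.R1=1 P2.R0=0
P0.R0=0 P0.R1=1 P2.R0=2
P0.R0=0 P0.R1=2 P2.R0=0
P0.R0=0 P0.R1=2 P2.R0=2
P0.R0=2 P0.R1=1 P2.R0=0
P0.R0=2 P0.R1=1 P2.R0=2
P0.R0=2 P0.R1=2 P2.R0=0
P0.R0=2 P0.R1=2 P2.R0=2

outcome vector order: (P0.R0,P0.R1,P2.R0)
|TSO outcomes| = 10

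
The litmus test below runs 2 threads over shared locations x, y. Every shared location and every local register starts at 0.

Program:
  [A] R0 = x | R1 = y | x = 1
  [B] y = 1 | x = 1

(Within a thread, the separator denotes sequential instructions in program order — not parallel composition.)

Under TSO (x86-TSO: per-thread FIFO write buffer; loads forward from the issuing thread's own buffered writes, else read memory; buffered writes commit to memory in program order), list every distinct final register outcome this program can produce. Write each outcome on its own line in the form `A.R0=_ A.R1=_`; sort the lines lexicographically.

outcome vector order: (A.R0,A.R1)
|TSO outcomes| = 3

A.R0=0 A.R1=0
A.R0=0 A.R1=1
A.R0=1 A.R1=1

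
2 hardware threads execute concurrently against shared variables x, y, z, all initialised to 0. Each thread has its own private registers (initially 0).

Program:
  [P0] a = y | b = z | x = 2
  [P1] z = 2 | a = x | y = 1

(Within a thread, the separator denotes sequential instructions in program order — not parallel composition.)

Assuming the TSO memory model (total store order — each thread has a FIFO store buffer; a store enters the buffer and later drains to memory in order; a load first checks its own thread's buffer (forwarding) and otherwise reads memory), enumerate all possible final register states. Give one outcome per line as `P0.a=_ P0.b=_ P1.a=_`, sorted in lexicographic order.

P0.a=0 P0.b=0 P1.a=0
P0.a=0 P0.b=0 P1.a=2
P0.a=0 P0.b=2 P1.a=0
P0.a=0 P0.b=2 P1.a=2
P0.a=1 P0.b=2 P1.a=0

outcome vector order: (P0.a,P0.b,P1.a)
|TSO outcomes| = 5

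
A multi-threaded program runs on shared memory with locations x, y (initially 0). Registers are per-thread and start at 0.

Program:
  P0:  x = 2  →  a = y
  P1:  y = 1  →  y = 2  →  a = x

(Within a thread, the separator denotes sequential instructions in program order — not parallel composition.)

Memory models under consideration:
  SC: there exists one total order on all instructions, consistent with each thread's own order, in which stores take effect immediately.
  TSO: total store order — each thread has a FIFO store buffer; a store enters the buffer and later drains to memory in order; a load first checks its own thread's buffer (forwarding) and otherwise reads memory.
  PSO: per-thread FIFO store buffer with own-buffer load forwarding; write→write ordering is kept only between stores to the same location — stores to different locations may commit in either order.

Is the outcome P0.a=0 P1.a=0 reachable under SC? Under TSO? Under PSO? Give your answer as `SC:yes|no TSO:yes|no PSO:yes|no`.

outcome vector order: (P0.a,P1.a)
[SC] allowed = {02 12 20 22}
[TSO] allowed = {00 02 10 12 20 22}
[PSO] allowed = {00 02 10 12 20 22}
target 00 ∈ {TSO,PSO}

SC:no TSO:yes PSO:yes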